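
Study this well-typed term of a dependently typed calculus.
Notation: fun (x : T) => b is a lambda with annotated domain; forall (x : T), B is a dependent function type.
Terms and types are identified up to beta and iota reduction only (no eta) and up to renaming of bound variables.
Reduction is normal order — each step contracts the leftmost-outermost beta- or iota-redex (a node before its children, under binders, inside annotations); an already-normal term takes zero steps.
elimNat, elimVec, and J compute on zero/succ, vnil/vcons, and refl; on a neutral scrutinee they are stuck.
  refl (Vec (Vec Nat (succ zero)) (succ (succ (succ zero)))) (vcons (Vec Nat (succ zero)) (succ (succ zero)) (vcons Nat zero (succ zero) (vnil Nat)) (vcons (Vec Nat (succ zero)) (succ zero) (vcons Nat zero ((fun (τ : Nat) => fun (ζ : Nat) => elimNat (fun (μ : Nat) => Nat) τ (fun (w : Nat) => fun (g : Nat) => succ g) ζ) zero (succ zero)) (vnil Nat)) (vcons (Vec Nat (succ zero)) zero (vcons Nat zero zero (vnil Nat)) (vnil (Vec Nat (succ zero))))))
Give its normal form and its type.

normal form:
  refl (Vec (Vec Nat (succ zero)) (succ (succ (succ zero)))) (vcons (Vec Nat (succ zero)) (succ (succ zero)) (vcons Nat zero (succ zero) (vnil Nat)) (vcons (Vec Nat (succ zero)) (succ zero) (vcons Nat zero (succ zero) (vnil Nat)) (vcons (Vec Nat (succ zero)) zero (vcons Nat zero zero (vnil Nat)) (vnil (Vec Nat (succ zero))))))
the term's type:
  Eq (Vec (Vec Nat (succ zero)) (succ (succ (succ zero)))) (vcons (Vec Nat (succ zero)) (succ (succ zero)) (vcons Nat zero (succ zero) (vnil Nat)) (vcons (Vec Nat (succ zero)) (succ zero) (vcons Nat zero (succ zero) (vnil Nat)) (vcons (Vec Nat (succ zero)) zero (vcons Nat zero zero (vnil Nat)) (vnil (Vec Nat (succ zero)))))) (vcons (Vec Nat (succ zero)) (succ (succ zero)) (vcons Nat zero (succ zero) (vnil Nat)) (vcons (Vec Nat (succ zero)) (succ zero) (vcons Nat zero (succ zero) (vnil Nat)) (vcons (Vec Nat (succ zero)) zero (vcons Nat zero zero (vnil Nat)) (vnil (Vec Nat (succ zero))))))
observation: contracting a beta-redex first, the term normalizes in 6 steps.


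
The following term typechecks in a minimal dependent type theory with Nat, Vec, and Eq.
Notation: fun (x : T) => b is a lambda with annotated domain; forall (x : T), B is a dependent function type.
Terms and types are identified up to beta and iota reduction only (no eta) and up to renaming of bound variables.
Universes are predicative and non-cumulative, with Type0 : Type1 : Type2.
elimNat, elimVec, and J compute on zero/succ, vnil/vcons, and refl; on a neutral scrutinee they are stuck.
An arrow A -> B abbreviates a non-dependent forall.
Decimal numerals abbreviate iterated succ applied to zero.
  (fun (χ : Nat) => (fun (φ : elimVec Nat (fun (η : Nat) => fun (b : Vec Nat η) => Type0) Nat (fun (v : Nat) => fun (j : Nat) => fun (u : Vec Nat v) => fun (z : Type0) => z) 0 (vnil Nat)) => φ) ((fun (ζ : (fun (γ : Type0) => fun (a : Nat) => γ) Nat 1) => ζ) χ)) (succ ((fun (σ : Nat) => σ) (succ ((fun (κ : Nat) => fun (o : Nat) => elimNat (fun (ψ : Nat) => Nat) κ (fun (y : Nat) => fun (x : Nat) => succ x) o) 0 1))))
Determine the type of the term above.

the term's type:
  Nat


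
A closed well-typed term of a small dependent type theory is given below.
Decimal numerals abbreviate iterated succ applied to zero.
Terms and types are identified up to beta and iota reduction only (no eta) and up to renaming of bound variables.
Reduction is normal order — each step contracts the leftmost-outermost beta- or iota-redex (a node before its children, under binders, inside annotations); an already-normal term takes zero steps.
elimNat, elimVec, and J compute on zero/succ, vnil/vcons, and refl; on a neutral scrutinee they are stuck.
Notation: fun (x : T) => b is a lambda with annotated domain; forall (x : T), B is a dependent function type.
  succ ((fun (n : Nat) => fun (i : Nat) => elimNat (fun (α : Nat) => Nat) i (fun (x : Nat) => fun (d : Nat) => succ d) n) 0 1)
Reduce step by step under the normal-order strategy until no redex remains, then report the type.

normal-order reduction:
  succ ((fun (n : Nat) => fun (i : Nat) => elimNat (fun (α : Nat) => Nat) i (fun (x : Nat) => fun (d : Nat) => succ d) n) 0 1)
  ~> succ ((fun (n : Nat) => elimNat (fun (i : Nat) => Nat) n (fun (α : Nat) => fun (x : Nat) => succ x) 0) 1)
  ~> succ (elimNat (fun (n : Nat) => Nat) 1 (fun (i : Nat) => fun (α : Nat) => succ α) 0)
  ~> 2
inferred type:
  Nat


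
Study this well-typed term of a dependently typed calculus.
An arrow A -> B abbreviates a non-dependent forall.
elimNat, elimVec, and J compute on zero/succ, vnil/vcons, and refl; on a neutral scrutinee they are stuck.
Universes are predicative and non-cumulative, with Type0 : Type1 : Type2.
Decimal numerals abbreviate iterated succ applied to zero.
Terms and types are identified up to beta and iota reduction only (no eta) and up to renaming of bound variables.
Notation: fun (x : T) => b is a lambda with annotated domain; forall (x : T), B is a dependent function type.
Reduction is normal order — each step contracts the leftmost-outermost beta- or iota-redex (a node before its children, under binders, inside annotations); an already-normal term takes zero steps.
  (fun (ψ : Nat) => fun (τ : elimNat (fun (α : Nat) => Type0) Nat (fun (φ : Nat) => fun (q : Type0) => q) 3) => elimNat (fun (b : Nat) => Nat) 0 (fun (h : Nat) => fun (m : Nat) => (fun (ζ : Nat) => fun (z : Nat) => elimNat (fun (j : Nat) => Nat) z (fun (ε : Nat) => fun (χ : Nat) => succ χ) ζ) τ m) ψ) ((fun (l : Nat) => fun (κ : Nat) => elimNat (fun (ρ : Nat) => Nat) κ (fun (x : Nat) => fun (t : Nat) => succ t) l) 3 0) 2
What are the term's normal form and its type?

reduced normal form:
  6
the term's type:
  Nat


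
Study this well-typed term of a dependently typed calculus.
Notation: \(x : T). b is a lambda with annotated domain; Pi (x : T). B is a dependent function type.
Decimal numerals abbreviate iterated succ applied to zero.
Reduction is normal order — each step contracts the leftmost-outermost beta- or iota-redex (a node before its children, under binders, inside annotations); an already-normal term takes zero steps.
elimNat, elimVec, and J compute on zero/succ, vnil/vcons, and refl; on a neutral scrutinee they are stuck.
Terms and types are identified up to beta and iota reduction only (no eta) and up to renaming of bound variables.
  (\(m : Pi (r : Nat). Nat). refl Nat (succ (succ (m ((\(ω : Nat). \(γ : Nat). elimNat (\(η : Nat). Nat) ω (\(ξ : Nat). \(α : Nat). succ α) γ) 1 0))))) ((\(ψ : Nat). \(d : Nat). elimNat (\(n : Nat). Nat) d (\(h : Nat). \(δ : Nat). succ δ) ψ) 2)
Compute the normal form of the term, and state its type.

resulting normal form:
  refl Nat 5
type:
  Eq Nat 5 5


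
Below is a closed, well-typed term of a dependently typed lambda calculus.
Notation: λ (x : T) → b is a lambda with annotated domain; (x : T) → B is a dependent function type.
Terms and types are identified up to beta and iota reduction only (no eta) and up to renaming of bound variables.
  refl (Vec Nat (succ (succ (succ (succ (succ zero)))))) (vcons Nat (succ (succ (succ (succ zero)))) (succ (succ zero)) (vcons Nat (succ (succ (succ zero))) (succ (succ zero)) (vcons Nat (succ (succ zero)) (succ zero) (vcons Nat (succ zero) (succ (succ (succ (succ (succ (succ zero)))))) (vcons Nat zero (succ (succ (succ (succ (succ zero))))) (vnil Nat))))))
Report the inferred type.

inferred type:
  Eq (Vec Nat (succ (succ (succ (succ (succ zero)))))) (vcons Nat (succ (succ (succ (succ zero)))) (succ (succ zero)) (vcons Nat (succ (succ (succ zero))) (succ (succ zero)) (vcons Nat (succ (succ zero)) (succ zero) (vcons Nat (succ zero) (succ (succ (succ (succ (succ (succ zero)))))) (vcons Nat zero (succ (succ (succ (succ (succ zero))))) (vnil Nat)))))) (vcons Nat (succ (succ (succ (succ zero)))) (succ (succ zero)) (vcons Nat (succ (succ (succ zero))) (succ (succ zero)) (vcons Nat (succ (succ zero)) (succ zero) (vcons Nat (succ zero) (succ (succ (succ (succ (succ (succ zero)))))) (vcons Nat zero (succ (succ (succ (succ (succ zero))))) (vnil Nat))))))


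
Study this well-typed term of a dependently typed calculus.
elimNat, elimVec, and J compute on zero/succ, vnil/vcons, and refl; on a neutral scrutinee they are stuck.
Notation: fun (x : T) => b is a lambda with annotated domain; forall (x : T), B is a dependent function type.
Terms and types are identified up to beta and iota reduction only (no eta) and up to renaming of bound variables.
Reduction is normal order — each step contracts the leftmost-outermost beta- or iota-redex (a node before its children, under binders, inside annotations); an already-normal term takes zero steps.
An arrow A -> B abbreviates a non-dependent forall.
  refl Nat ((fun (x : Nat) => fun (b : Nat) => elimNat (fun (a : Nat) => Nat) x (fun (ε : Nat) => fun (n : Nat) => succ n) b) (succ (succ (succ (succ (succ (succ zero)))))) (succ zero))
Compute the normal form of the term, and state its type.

normal form:
  refl Nat (succ (succ (succ (succ (succ (succ (succ zero)))))))
inferred type:
  Eq Nat (succ (succ (succ (succ (succ (succ (succ zero))))))) (succ (succ (succ (succ (succ (succ (succ zero)))))))


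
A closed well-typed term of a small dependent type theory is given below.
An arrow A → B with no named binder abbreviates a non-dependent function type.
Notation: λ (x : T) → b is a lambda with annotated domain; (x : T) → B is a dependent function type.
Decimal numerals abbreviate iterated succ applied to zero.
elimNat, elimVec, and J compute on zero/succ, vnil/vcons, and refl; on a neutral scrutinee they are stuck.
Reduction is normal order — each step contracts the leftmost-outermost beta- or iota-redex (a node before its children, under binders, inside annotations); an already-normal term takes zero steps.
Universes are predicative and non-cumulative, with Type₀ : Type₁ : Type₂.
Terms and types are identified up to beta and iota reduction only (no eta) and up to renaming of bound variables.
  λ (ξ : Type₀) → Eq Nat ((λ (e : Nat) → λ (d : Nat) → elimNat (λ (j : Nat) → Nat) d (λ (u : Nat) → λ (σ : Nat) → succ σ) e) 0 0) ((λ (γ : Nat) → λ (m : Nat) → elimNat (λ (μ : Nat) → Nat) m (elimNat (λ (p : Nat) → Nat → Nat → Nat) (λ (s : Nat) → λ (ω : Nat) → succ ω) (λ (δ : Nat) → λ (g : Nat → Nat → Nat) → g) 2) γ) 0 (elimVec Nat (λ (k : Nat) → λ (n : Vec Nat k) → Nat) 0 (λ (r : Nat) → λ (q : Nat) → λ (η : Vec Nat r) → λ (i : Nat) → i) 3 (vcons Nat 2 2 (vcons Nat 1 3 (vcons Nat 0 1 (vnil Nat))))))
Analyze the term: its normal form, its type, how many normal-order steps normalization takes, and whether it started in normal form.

reduced normal form:
  λ (ξ : Type₀) → Eq Nat 0 0
the term's type:
  Type₀ → Type₀
normal-order step count: 22
term was already normal: no
first contracted redex: a beta-redex


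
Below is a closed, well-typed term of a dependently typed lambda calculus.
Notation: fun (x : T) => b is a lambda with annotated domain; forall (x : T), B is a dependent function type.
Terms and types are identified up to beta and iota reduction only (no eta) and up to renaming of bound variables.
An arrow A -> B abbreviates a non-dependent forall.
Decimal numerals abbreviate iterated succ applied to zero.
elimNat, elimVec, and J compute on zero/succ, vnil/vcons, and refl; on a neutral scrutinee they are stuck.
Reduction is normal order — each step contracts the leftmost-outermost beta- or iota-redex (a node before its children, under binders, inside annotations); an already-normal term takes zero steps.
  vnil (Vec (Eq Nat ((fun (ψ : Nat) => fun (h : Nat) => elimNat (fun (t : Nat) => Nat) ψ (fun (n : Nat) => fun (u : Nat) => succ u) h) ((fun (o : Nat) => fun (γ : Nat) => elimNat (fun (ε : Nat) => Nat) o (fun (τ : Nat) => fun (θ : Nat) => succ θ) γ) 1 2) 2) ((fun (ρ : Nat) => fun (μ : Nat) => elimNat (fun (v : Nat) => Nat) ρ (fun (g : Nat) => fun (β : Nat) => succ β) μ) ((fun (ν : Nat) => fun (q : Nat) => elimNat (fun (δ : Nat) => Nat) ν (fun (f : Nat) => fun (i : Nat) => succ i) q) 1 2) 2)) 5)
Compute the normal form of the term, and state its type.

resulting normal form:
  vnil (Vec (Eq Nat 5 5) 5)
inferred type:
  Vec (Vec (Eq Nat 5 5) 5) 0


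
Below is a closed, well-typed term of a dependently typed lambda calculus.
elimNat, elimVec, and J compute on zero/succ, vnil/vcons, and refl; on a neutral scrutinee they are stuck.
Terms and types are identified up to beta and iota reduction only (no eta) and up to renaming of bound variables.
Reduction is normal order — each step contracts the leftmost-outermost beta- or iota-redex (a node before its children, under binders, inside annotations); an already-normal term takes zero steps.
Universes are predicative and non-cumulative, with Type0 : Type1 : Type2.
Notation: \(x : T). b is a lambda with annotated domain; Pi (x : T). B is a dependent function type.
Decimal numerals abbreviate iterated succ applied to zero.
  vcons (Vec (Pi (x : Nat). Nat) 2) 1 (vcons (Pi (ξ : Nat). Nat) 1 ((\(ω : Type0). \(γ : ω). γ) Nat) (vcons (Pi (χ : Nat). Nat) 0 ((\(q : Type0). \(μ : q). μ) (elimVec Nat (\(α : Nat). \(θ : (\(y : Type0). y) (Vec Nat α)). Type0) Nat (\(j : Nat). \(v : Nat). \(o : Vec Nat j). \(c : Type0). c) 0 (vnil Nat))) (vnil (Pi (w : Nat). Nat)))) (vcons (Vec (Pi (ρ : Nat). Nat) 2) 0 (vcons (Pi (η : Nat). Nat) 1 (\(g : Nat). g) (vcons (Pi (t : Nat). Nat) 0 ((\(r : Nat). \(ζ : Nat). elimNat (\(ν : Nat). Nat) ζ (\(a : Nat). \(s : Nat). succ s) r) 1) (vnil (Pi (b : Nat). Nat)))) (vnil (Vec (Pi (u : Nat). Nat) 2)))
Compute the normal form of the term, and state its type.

resulting normal form:
  vcons (Vec (Pi (x : Nat). Nat) 2) 1 (vcons (Pi (ξ : Nat). Nat) 1 (\(ω : Nat). ω) (vcons (Pi (γ : Nat). Nat) 0 (\(χ : Nat). χ) (vnil (Pi (q : Nat). Nat)))) (vcons (Vec (Pi (μ : Nat). Nat) 2) 0 (vcons (Pi (α : Nat). Nat) 1 (\(θ : Nat). θ) (vcons (Pi (y : Nat). Nat) 0 (\(j : Nat). succ j) (vnil (Pi (v : Nat). Nat)))) (vnil (Vec (Pi (o : Nat). Nat) 2)))
inferred type:
  Vec (Vec (Pi (x : Nat). Nat) 2) 2


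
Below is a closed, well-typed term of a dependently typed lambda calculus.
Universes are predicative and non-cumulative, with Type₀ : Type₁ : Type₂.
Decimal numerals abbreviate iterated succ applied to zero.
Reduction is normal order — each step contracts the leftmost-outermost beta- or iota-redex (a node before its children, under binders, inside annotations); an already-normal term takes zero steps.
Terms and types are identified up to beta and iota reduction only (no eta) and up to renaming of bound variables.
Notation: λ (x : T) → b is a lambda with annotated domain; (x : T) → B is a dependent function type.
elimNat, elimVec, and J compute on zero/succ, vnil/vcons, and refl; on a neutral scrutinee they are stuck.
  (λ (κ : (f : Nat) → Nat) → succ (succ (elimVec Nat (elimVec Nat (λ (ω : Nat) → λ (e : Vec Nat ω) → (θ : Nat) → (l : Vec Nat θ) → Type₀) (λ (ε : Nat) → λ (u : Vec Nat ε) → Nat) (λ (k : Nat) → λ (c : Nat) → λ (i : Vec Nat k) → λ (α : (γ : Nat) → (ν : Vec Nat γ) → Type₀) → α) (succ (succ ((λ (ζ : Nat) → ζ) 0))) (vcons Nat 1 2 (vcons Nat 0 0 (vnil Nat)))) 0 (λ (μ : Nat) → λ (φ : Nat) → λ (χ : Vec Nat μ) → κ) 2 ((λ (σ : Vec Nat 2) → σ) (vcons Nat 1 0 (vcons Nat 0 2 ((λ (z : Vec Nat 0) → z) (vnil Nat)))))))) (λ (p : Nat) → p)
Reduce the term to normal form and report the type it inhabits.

normal form:
  2
the term's type:
  Nat
observation: the leftmost-outermost redex is a beta-redex, and normalization takes 25 steps.


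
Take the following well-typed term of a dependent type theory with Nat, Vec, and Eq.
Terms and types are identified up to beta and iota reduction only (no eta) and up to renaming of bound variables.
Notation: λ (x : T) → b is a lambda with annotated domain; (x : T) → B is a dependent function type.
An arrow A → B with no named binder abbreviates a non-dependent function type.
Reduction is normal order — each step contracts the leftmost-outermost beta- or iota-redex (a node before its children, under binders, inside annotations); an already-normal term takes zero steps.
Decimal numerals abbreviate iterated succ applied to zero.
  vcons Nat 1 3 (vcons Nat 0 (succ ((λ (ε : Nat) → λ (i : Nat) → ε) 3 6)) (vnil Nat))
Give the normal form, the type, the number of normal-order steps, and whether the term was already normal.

reduced normal form:
  vcons Nat 1 3 (vcons Nat 0 4 (vnil Nat))
type:
  Vec Nat 2
steps to reach normal form (normal order): 2
already normal: no
first redex: a beta-redex


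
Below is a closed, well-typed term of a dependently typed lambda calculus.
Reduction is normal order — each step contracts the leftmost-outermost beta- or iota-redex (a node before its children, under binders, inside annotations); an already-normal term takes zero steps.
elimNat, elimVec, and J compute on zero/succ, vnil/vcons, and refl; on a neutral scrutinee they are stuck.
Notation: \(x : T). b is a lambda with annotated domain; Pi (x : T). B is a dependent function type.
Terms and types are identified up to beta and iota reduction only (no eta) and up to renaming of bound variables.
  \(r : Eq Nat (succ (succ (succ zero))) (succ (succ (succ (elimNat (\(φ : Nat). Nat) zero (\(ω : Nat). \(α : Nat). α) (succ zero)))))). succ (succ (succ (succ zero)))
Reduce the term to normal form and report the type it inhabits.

normal form:
  \(r : Eq Nat (succ (succ (succ zero))) (succ (succ (succ zero)))). succ (succ (succ (succ zero)))
the term's type:
  Pi (r : Eq Nat (succ (succ (succ zero))) (succ (succ (succ zero)))). Nat
observation: the leftmost-outermost redex is an elimNat iota-redex, and normalization takes 4 steps.


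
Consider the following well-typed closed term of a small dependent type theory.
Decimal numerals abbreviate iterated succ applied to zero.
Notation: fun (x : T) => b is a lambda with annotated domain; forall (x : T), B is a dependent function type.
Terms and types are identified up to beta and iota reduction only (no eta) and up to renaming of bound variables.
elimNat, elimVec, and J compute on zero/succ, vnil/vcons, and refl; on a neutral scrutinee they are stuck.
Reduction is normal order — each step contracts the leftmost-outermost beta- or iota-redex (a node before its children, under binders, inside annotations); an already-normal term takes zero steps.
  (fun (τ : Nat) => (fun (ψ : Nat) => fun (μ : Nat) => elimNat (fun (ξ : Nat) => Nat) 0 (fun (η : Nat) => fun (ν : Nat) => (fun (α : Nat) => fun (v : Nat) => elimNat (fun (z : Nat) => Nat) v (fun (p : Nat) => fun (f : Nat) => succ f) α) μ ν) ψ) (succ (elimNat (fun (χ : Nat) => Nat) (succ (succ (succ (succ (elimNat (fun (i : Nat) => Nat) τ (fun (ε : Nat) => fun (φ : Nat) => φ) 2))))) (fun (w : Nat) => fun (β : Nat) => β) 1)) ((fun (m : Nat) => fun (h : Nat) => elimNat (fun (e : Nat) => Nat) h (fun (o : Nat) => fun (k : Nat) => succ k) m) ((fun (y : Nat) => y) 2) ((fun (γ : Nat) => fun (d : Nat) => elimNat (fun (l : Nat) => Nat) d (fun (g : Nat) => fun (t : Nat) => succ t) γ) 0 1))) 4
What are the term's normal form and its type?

resulting normal form:
  27
the term's type:
  Nat


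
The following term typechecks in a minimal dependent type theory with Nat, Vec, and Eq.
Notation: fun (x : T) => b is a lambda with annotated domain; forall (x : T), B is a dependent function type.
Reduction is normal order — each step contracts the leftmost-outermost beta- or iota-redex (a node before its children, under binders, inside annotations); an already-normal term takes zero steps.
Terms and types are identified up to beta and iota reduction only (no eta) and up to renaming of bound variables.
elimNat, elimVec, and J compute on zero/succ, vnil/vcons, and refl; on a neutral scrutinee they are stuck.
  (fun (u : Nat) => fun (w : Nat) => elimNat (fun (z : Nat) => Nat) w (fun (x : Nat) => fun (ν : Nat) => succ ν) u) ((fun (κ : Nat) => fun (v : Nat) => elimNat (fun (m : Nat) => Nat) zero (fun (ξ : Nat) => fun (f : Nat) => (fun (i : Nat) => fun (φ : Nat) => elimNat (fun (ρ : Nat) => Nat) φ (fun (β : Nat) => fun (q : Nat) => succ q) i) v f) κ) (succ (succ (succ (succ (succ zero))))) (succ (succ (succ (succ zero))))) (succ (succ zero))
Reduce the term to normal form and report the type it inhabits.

normal form:
  succ (succ (succ (succ (succ (succ (succ (succ (succ (succ (succ (succ (succ (succ (succ (succ (succ (succ (succ (succ (succ (succ zero)))))))))))))))))))))
inferred type:
  Nat
observation: 156 normal-order steps normalize the term, beginning with a beta-redex.


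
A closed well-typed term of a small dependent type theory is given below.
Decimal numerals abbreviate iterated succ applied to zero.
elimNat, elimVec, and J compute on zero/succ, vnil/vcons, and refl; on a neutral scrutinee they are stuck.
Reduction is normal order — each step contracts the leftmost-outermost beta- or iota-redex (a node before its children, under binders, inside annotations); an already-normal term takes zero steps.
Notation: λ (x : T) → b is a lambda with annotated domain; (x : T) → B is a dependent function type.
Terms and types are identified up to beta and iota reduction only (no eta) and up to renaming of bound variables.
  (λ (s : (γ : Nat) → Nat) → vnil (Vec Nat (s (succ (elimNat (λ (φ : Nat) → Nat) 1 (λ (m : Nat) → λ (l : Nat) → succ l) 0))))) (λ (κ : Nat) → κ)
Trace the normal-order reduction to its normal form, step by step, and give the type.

normal-order reduction:
  (λ (s : (γ : Nat) → Nat) → vnil (Vec Nat (s (succ (elimNat (λ (φ : Nat) → Nat) 1 (λ (m : Nat) → λ (l : Nat) → succ l) 0))))) (λ (κ : Nat) → κ)
  ~> vnil (Vec Nat ((λ (s : Nat) → s) (succ (elimNat (λ (γ : Nat) → Nat) 1 (λ (φ : Nat) → λ (m : Nat) → succ m) 0))))
  ~> vnil (Vec Nat (succ (elimNat (λ (s : Nat) → Nat) 1 (λ (γ : Nat) → λ (φ : Nat) → succ φ) 0)))
  ~> vnil (Vec Nat 2)
inferred type:
  Vec (Vec Nat 2) 0


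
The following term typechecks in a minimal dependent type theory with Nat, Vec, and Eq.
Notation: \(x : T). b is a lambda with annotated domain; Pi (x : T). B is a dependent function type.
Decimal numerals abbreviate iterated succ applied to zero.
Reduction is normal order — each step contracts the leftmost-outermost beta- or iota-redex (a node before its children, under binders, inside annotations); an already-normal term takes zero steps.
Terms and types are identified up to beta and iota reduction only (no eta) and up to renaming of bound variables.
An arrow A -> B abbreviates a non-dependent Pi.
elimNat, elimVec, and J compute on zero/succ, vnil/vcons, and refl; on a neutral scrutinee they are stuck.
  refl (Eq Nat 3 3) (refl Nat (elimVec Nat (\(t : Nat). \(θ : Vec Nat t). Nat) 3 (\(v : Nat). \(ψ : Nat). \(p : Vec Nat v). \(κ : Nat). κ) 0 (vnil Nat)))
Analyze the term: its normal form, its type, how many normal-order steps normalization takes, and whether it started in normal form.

normal form:
  refl (Eq Nat 3 3) (refl Nat 3)
the term's type:
  Eq (Eq Nat 3 3) (refl Nat 3) (refl Nat 3)
reduction steps (normal order): 1
already normal: no
first contracted redex: an elimVec iota-redex


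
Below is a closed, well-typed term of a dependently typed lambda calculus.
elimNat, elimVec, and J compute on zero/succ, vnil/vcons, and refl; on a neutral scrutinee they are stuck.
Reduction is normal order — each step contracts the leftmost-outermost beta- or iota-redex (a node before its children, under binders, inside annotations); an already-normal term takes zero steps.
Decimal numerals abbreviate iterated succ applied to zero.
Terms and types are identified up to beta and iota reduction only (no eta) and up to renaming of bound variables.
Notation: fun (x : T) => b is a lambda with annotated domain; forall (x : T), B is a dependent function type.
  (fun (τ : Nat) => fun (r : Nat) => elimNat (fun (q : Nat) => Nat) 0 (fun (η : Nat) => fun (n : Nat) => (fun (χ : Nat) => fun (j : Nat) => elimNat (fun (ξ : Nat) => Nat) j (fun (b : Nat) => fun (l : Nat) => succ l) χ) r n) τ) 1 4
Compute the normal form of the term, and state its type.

resulting normal form:
  4
inferred type:
  Nat
observation: normalization takes exactly 21 steps under the normal-order strategy.


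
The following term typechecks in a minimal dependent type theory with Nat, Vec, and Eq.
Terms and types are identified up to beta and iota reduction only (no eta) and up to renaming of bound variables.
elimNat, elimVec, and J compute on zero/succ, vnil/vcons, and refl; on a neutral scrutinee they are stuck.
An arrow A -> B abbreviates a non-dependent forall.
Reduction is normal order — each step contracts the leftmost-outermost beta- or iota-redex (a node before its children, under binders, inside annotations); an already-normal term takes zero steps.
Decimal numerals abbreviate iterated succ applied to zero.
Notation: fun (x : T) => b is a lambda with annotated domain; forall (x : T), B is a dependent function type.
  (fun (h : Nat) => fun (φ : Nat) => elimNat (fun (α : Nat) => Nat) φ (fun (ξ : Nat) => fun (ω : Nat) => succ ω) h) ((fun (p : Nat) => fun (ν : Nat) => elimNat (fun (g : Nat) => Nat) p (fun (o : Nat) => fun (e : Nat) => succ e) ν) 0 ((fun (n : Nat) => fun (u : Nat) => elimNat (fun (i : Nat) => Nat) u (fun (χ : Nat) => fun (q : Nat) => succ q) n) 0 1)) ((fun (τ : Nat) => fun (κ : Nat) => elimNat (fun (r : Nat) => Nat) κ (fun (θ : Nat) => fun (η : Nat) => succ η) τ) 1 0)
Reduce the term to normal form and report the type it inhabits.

normal form:
  2
inferred type:
  Nat


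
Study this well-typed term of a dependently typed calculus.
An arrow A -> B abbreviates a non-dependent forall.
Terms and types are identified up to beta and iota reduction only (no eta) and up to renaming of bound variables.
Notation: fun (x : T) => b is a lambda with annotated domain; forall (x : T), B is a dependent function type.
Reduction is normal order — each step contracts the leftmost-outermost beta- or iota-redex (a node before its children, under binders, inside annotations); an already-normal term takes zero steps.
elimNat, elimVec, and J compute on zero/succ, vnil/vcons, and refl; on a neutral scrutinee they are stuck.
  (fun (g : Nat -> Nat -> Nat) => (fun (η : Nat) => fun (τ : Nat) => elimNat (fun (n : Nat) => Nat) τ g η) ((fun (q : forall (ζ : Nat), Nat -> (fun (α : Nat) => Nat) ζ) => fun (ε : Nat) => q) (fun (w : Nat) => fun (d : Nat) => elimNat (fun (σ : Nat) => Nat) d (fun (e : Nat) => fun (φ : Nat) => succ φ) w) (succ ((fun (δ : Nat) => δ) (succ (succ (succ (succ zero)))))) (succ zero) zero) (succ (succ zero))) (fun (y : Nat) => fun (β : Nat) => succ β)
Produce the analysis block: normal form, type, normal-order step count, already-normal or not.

resulting normal form:
  succ (succ (succ zero))
type:
  Nat
reduction steps (normal order): 15
started in normal form: no
first contracted redex: a beta-redex


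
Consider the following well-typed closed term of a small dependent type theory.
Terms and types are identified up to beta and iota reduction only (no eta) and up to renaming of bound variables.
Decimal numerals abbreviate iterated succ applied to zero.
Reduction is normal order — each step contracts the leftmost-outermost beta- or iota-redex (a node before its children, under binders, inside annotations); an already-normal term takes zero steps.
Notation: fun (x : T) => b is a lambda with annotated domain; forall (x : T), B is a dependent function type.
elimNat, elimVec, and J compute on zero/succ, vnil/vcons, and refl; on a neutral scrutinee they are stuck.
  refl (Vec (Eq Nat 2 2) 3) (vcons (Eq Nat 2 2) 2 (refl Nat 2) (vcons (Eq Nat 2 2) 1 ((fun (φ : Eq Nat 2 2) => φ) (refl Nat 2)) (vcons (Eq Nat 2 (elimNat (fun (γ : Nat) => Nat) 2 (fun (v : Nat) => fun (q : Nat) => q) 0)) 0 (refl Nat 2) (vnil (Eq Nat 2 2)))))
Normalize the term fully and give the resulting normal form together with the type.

reduced normal form:
  refl (Vec (Eq Nat 2 2) 3) (vcons (Eq Nat 2 2) 2 (refl Nat 2) (vcons (Eq Nat 2 2) 1 (refl Nat 2) (vcons (Eq Nat 2 2) 0 (refl Nat 2) (vnil (Eq Nat 2 2)))))
type:
  Eq (Vec (Eq Nat 2 2) 3) (vcons (Eq Nat 2 2) 2 (refl Nat 2) (vcons (Eq Nat 2 2) 1 (refl Nat 2) (vcons (Eq Nat 2 2) 0 (refl Nat 2) (vnil (Eq Nat 2 2))))) (vcons (Eq Nat 2 2) 2 (refl Nat 2) (vcons (Eq Nat 2 2) 1 (refl Nat 2) (vcons (Eq Nat 2 2) 0 (refl Nat 2) (vnil (Eq Nat 2 2)))))


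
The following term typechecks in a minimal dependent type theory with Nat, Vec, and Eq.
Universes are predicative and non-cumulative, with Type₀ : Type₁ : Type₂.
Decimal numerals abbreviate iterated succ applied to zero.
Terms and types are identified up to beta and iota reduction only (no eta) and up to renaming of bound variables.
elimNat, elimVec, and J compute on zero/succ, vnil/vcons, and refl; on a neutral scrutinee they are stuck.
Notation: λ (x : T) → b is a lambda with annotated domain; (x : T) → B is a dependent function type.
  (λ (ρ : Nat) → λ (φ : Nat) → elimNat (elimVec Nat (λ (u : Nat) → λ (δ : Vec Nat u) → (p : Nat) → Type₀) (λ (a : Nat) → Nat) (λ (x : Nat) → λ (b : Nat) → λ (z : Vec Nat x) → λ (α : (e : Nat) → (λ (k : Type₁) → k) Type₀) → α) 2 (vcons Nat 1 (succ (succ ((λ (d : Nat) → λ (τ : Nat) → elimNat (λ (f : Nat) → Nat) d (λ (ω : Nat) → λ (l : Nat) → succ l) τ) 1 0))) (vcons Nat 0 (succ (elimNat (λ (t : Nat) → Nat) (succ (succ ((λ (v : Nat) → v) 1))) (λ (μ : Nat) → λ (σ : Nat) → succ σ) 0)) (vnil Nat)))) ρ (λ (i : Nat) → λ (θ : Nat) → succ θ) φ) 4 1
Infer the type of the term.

the term's type:
  Nat


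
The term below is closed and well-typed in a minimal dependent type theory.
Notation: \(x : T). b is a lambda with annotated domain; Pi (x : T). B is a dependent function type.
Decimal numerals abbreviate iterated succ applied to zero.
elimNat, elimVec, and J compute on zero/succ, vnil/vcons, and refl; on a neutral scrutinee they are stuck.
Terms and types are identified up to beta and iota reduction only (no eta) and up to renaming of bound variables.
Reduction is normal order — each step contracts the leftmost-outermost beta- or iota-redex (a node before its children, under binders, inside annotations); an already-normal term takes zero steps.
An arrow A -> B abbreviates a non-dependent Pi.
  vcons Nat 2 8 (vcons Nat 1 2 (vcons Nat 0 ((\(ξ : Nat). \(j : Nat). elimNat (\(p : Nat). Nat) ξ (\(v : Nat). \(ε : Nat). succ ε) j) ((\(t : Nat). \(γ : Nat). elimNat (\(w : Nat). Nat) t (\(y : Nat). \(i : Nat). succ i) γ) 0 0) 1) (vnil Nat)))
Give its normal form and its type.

reduced normal form:
  vcons Nat 2 8 (vcons Nat 1 2 (vcons Nat 0 1 (vnil Nat)))
inferred type:
  Vec Nat 3


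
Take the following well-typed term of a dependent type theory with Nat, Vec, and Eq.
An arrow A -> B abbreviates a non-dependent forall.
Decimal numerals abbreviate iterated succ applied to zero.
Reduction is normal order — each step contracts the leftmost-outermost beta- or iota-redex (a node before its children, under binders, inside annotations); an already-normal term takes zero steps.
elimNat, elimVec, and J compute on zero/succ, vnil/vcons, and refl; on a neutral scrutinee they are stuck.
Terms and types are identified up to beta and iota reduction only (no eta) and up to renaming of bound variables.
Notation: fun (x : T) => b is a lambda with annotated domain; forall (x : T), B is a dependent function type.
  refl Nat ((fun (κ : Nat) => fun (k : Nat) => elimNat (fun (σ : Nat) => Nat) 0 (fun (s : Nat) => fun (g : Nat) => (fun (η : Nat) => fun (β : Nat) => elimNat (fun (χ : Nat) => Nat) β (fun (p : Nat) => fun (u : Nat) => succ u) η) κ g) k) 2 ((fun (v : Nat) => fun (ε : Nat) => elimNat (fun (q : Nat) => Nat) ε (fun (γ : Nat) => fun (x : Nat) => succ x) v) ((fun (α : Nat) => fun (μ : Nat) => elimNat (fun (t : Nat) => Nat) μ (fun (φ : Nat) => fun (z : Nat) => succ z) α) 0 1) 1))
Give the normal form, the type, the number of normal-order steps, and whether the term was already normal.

normal form:
  refl Nat 4
type:
  Eq Nat 4 4
steps to reach normal form (normal order): 27
term was already normal: no
first redex: a beta-redex


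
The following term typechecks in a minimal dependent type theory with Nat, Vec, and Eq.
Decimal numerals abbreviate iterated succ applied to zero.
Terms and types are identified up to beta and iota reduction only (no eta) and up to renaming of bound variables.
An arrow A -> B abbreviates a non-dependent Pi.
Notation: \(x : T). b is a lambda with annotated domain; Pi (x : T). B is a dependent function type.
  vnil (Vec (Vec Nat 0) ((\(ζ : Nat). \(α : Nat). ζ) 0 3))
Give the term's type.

type:
  Vec (Vec (Vec Nat 0) 0) 0


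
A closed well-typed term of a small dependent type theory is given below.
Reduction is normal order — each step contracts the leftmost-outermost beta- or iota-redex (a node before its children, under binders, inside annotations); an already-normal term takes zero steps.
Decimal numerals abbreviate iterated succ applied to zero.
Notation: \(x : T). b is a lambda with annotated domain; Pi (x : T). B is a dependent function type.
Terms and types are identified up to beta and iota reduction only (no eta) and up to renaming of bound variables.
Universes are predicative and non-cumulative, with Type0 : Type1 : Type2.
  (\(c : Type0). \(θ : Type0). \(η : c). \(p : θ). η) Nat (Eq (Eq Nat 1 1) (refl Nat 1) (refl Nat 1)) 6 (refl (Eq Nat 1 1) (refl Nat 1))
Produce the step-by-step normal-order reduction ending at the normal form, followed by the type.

normal-order reduction sequence:
  (\(c : Type0). \(θ : Type0). \(η : c). \(p : θ). η) Nat (Eq (Eq Nat 1 1) (refl Nat 1) (refl Nat 1)) 6 (refl (Eq Nat 1 1) (refl Nat 1))
  ~> (\(c : Type0). \(θ : Nat). \(η : c). θ) (Eq (Eq Nat 1 1) (refl Nat 1) (refl Nat 1)) 6 (refl (Eq Nat 1 1) (refl Nat 1))
  ~> (\(c : Nat). \(θ : Eq (Eq Nat 1 1) (refl Nat 1) (refl Nat 1)). c) 6 (refl (Eq Nat 1 1) (refl Nat 1))
  ~> (\(c : Eq (Eq Nat 1 1) (refl Nat 1) (refl Nat 1)). 6) (refl (Eq Nat 1 1) (refl Nat 1))
  ~> 6
inferred type:
  Nat


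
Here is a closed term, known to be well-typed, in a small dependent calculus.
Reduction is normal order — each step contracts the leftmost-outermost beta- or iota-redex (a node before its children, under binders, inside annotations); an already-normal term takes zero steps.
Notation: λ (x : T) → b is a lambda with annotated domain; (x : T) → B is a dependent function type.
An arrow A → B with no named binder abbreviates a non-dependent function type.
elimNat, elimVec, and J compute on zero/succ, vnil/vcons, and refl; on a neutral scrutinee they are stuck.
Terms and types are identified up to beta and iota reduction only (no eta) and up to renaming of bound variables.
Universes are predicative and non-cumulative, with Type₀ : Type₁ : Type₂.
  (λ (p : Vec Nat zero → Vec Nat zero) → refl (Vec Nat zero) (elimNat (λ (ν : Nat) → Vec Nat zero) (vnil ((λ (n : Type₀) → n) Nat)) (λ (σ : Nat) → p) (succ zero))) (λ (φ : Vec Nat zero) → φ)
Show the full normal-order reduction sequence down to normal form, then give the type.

normal-order reduction sequence:
  (λ (p : Vec Nat zero → Vec Nat zero) → refl (Vec Nat zero) (elimNat (λ (ν : Nat) → Vec Nat zero) (vnil ((λ (n : Type₀) → n) Nat)) (λ (σ : Nat) → p) (succ zero))) (λ (φ : Vec Nat zero) → φ)
  ~> refl (Vec Nat zero) (elimNat (λ (p : Nat) → Vec Nat zero) (vnil ((λ (ν : Type₀) → ν) Nat)) (λ (n : Nat) → λ (σ : Vec Nat zero) → σ) (succ zero))
  ~> refl (Vec Nat zero) ((λ (p : Nat) → λ (ν : Vec Nat zero) → ν) zero (elimNat (λ (n : Nat) → Vec Nat zero) (vnil ((λ (σ : Type₀) → σ) Nat)) (λ (φ : Nat) → λ (q : Vec Nat zero) → q) zero))
  ~> refl (Vec Nat zero) ((λ (p : Vec Nat zero) → p) (elimNat (λ (ν : Nat) → Vec Nat zero) (vnil ((λ (n : Type₀) → n) Nat)) (λ (σ : Nat) → λ (φ : Vec Nat zero) → φ) zero))
  ~> refl (Vec Nat zero) (elimNat (λ (p : Nat) → Vec Nat zero) (vnil ((λ (ν : Type₀) → ν) Nat)) (λ (n : Nat) → λ (σ : Vec Nat zero) → σ) zero)
  ~> refl (Vec Nat zero) (vnil ((λ (p : Type₀) → p) Nat))
  ~> refl (Vec Nat zero) (vnil Nat)
inferred type:
  Eq (Vec Nat zero) (vnil Nat) (vnil Nat)


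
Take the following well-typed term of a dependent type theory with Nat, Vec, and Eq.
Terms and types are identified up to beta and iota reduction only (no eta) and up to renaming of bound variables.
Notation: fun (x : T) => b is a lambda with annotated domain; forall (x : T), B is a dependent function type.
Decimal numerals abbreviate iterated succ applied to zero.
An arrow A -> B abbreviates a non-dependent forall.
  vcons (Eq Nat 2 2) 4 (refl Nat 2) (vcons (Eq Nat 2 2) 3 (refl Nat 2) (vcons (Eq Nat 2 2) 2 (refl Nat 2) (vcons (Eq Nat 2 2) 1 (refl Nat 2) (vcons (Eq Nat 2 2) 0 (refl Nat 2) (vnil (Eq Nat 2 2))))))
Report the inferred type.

the term's type:
  Vec (Eq Nat 2 2) 5


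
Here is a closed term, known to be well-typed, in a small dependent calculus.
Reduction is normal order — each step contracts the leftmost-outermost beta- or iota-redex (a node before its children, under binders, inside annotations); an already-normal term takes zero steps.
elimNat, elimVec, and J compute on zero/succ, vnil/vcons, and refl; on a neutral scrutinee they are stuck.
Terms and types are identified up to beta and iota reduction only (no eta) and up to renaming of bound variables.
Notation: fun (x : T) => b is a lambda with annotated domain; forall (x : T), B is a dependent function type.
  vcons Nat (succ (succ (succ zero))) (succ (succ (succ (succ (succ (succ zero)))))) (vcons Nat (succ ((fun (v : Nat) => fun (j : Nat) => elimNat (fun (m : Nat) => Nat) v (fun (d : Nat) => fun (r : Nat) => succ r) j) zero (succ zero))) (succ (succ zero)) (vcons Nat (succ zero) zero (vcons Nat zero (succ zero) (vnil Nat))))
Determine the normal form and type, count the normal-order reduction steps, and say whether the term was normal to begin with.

resulting normal form:
  vcons Nat (succ (succ (succ zero))) (succ (succ (succ (succ (succ (succ zero)))))) (vcons Nat (succ (succ zero)) (succ (succ zero)) (vcons Nat (succ zero) zero (vcons Nat zero (succ zero) (vnil Nat))))
type:
  Vec Nat (succ (succ (succ (succ zero))))
normal-order step count: 6
started in normal form: no
first contracted redex: a beta-redex


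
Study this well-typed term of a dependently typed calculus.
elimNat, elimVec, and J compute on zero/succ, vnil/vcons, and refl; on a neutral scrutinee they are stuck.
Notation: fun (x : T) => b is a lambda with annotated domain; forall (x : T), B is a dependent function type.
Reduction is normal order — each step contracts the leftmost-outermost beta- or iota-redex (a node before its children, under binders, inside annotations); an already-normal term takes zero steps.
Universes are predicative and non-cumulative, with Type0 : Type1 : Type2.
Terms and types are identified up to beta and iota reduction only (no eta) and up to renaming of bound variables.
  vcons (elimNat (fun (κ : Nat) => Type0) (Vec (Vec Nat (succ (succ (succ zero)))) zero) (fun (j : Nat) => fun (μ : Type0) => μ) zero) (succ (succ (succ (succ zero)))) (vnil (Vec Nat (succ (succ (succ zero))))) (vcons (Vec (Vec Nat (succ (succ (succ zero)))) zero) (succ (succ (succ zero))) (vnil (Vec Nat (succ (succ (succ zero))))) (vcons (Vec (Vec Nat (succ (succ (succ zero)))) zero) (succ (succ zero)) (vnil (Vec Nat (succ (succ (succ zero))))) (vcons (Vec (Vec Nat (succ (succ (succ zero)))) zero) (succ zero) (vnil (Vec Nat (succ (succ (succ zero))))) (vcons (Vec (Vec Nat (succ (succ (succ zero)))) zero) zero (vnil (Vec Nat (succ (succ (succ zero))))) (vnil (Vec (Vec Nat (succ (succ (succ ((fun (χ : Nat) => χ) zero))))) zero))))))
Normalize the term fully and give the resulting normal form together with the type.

normal form:
  vcons (Vec (Vec Nat (succ (succ (succ zero)))) zero) (succ (succ (succ (succ zero)))) (vnil (Vec Nat (succ (succ (succ zero))))) (vcons (Vec (Vec Nat (succ (succ (succ zero)))) zero) (succ (succ (succ zero))) (vnil (Vec Nat (succ (succ (succ zero))))) (vcons (Vec (Vec Nat (succ (succ (succ zero)))) zero) (succ (succ zero)) (vnil (Vec Nat (succ (succ (succ zero))))) (vcons (Vec (Vec Nat (succ (succ (succ zero)))) zero) (succ zero) (vnil (Vec Nat (succ (succ (succ zero))))) (vcons (Vec (Vec Nat (succ (succ (succ zero)))) zero) zero (vnil (Vec Nat (succ (succ (succ zero))))) (vnil (Vec (Vec Nat (succ (succ (succ zero)))) zero))))))
inferred type:
  Vec (Vec (Vec Nat (succ (succ (succ zero)))) zero) (succ (succ (succ (succ (succ zero)))))
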